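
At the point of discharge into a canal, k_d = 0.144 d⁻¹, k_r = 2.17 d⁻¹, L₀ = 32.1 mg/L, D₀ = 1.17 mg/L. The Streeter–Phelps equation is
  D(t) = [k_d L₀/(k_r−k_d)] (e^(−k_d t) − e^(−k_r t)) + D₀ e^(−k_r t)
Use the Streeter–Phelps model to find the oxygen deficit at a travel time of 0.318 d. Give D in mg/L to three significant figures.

D ≈ 1.62 mg/L

k_d L₀/(k_r−k_d) = 0.144×32.1/(2.17−0.144) = 4.622/2.026 = 2.282 mg/L.
e^(−k_d t) = e^(−0.144×0.3180) = 0.9552; e^(−k_r t) = e^(−2.17×0.3180) = 0.5015.
D = 2.282 × (0.9552 − 0.5015) + 1.17 × 0.5015 = 1.035 + 0.5868 = 1.622 mg/L.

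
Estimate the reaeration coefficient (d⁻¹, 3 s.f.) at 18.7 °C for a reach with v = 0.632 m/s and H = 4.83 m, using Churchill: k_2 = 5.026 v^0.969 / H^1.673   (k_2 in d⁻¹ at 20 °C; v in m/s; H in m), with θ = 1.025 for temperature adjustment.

k_2 ≈ 0.224 d⁻¹

k_2(20) = 5.026 × 0.632^0.969 / 4.83^1.673 = 5.026 × 0.6411 / 13.94 = 0.2311 d⁻¹.
k_2(18.7) = 0.2311 × 1.025^(18.7−20) = 0.2311 × 0.9684 = 0.2238 d⁻¹.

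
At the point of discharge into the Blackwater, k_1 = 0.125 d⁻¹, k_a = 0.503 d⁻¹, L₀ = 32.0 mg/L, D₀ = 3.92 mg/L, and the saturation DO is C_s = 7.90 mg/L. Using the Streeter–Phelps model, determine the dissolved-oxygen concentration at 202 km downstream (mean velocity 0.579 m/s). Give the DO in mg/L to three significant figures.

DO ≈ 2.39 mg/L

Travel time t = x/v = 202 km / (0.579 m/s) = 202000 m / 0.579 m/s = 348900 s = 4.038 d.
k_1 L₀/(k_a−k_1) = 0.125×32.0/(0.503−0.125) = 4.000/0.3780 = 10.58 mg/L.
e^(−k_1 t) = e^(−0.125×4.038) = 0.6037; e^(−k_a t) = e^(−0.503×4.038) = 0.1312.
D = 10.58 × (0.6037 − 0.1312) + 3.92 × 0.1312 = 5.000 + 0.5143 = 5.514 mg/L.
DO = C_s − D = 7.90 − 5.514 = 2.386 mg/L.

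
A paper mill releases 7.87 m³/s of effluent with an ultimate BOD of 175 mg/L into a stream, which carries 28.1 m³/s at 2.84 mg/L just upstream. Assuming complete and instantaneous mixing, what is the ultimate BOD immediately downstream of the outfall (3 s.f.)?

Flow-weighted mixing: C = (Q_r C_r + Q_w C_w)/(Q_r + Q_w)
= (28.1×2.84 + 7.87×175)/(28.1 + 7.87) = 1457/35.97 = 40.51 mg/L.

40.5 mg/L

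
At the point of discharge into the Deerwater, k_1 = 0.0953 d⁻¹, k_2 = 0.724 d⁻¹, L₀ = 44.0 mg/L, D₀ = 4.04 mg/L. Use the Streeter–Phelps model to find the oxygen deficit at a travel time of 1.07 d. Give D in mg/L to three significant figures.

D ≈ 4.81 mg/L

k_1 L₀/(k_2−k_1) = 0.0953×44.0/(0.724−0.0953) = 4.193/0.6287 = 6.670 mg/L.
e^(−k_1 t) = e^(−0.0953×1.070) = 0.9031; e^(−k_2 t) = e^(−0.724×1.070) = 0.4609.
D = 6.670 × (0.9031 − 0.4609) + 4.04 × 0.4609 = 2.949 + 1.862 = 4.811 mg/L.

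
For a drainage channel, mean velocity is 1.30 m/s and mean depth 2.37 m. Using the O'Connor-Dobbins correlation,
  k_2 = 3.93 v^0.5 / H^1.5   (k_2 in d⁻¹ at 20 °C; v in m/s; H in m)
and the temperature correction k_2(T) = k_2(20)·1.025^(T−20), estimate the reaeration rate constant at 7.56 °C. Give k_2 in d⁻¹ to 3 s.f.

k_2(20) = 3.93 × 1.30^0.5 / 2.37^1.5 = 3.93 × 1.140 / 3.649 = 1.228 d⁻¹.
k_2(7.56) = 1.228 × 1.025^(7.56−20) = 1.228 × 0.7355 = 0.9033 d⁻¹.

k_2 ≈ 0.903 d⁻¹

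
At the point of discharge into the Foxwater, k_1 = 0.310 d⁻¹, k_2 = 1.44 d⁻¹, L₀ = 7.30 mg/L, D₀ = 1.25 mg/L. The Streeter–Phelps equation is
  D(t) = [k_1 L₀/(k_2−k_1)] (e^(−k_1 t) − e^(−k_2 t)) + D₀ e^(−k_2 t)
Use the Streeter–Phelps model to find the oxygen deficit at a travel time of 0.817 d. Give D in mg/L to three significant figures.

D ≈ 1.32 mg/L

k_1 L₀/(k_2−k_1) = 0.310×7.30/(1.44−0.310) = 2.263/1.130 = 2.003 mg/L.
e^(−k_1 t) = e^(−0.310×0.8170) = 0.7763; e^(−k_2 t) = e^(−1.44×0.8170) = 0.3084.
D = 2.003 × (0.7763 − 0.3084) + 1.25 × 0.3084 = 0.9370 + 0.3855 = 1.322 mg/L.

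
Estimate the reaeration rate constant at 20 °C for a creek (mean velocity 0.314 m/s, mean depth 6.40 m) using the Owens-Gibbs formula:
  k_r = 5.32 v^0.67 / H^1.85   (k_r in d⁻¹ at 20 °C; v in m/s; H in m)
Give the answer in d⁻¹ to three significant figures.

k_r ≈ 0.0790 d⁻¹

k_r = 5.32 × 0.314^0.67 / 6.40^1.85 = 5.32 × 0.4602 / 31.01 = 0.07896 d⁻¹.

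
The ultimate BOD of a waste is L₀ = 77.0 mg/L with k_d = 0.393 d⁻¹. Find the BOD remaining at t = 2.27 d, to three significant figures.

L_t = L₀ e^(−k_d t) = 77.0 × e^(−0.393×2.27) = 77.0 × 0.4098 = 31.55 mg/L.

L ≈ 31.6 mg/L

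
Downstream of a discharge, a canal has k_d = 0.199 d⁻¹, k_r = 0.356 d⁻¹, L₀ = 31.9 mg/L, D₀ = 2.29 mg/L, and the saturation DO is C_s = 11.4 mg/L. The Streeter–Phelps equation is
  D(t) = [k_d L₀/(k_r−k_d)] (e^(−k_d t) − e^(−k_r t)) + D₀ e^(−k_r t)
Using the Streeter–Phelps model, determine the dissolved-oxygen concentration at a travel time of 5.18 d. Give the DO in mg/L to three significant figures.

k_d L₀/(k_r−k_d) = 0.199×31.9/(0.356−0.199) = 6.348/0.1570 = 40.43 mg/L.
e^(−k_d t) = e^(−0.199×5.180) = 0.3567; e^(−k_r t) = e^(−0.356×5.180) = 0.1582.
D = 40.43 × (0.3567 − 0.1582) + 2.29 × 0.1582 = 8.028 + 0.3622 = 8.390 mg/L.
DO = C_s − D = 11.4 − 8.390 = 3.010 mg/L.

DO ≈ 3.01 mg/L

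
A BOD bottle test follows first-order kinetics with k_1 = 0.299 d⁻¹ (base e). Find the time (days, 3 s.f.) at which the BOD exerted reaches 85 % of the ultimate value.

t ≈ 6.34 d

y/L₀ = 1 − e^(−k_1 t) = 0.85 ⇒ e^(−k_1 t) = 0.150
t = −ln(0.150) / 0.299 = 1.897 / 0.299 = 6.345 d.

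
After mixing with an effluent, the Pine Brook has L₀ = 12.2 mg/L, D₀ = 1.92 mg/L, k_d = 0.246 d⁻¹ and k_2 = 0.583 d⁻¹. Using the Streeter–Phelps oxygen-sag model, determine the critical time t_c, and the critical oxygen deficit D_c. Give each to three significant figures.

t_c = [1/(k_2−k_d)] ln[(k_2/k_d)(1 − D₀(k_2−k_d)/(k_d L₀))]
= [1/(0.583−0.246)] ln[(0.583/0.246)(1 − 1.92×0.3370/(0.246×12.2))]
= (1/0.3370) ln[2.370 × 0.7844] = 2.967 × ln(1.859) = 2.967 × 0.6200 = 1.840 d.
L(t_c) = L₀ e^(−k_d t_c) = 12.2 × 0.6360 = 7.759 mg/L, and at the critical point k_2 D_c = k_d L, so D_c = (0.246/0.583) × 7.759 = 3.274 mg/L.

t_c ≈ 1.84 d; D_c ≈ 3.27 mg/L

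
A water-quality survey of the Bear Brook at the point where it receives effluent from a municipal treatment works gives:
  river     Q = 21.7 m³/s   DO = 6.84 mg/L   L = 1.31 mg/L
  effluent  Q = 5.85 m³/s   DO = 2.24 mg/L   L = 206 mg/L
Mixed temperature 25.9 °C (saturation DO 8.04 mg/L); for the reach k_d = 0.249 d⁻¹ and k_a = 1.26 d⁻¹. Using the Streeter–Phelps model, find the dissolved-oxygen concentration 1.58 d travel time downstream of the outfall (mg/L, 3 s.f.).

Mixed DO = (21.7×6.84 + 5.85×2.24)/(21.7+5.85) = 161.5/27.55 = 5.863 mg/L.
Mixed L₀ = (21.7×1.31 + 5.85×206)/(27.55) = 1234/27.55 = 44.77 mg/L.
Initial deficit D₀ = C_s − DO₀ = 8.04 − 5.863 = 2.177 mg/L.
D(1.58) = [0.249×44.77/(1.26−0.249)](e^(−0.249×1.58) − e^(−1.26×1.58)) + 2.177 e^(−1.26×1.58)
= 11.03 × (0.6747 − 0.1366) + 2.177 × 0.1366 = 6.232 mg/L.
DO = 8.04 − 6.232 = 1.808 mg/L.

DO ≈ 1.81 mg/L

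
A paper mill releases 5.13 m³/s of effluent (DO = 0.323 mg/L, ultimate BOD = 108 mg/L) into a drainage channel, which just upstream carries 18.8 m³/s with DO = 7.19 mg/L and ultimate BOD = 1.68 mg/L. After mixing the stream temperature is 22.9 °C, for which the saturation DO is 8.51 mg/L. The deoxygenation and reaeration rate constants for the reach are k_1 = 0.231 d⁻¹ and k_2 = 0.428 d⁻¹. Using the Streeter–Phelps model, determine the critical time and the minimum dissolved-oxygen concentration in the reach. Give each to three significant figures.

Mixed DO = (18.8×7.19 + 5.13×0.323)/(18.8+5.13) = 136.8/23.93 = 5.718 mg/L.
Mixed L₀ = (18.8×1.68 + 5.13×108)/(23.93) = 585.6/23.93 = 24.47 mg/L.
Initial deficit D₀ = C_s − DO₀ = 8.51 − 5.718 = 2.792 mg/L.
t_c = (1/0.1970) ln[(0.428/0.231)(1 − 2.792×0.1970/(0.231×24.47))] = 5.076 × ln(1.673) = 2.611 d.
D_c = (0.231/0.428) × 24.47 × e^(−0.231×2.611) = 0.5397 × 24.47 × 0.5471 = 7.226 mg/L.
Minimum DO = 8.51 − 7.226 = 1.284 mg/L.

t_c ≈ 2.61 d; minimum DO ≈ 1.28 mg/L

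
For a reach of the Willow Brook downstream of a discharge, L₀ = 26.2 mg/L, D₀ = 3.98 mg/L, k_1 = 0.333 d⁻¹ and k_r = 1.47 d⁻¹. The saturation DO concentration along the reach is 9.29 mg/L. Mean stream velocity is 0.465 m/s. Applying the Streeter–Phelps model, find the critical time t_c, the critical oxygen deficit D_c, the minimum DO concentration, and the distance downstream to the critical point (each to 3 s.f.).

t_c ≈ 0.663 d; D_c ≈ 4.76 mg/L; min DO ≈ 4.53 mg/L; x_c ≈ 26.6 km

t_c = [1/(k_r−k_1)] ln[(k_r/k_1)(1 − D₀(k_r−k_1)/(k_1 L₀))]
= [1/(1.47−0.333)] ln[(1.47/0.333)(1 − 3.98×1.137/(0.333×26.2))]
= (1/1.137) ln[4.414 × 0.4813] = 0.8795 × ln(2.125) = 0.8795 × 0.7537 = 0.6628 d.
L(t_c) = L₀ e^(−k_1 t_c) = 26.2 × 0.8019 = 21.01 mg/L, and at the critical point k_r D_c = k_1 L, so D_c = (0.333/1.47) × 21.01 = 4.760 mg/L.
Minimum DO = C_s − D_c = 9.29 − 4.760 = 4.530 mg/L.
x_c = v t_c = 0.465 m/s × 0.6628 d × 86400 s/d = 26630 m ≈ 26.6 km.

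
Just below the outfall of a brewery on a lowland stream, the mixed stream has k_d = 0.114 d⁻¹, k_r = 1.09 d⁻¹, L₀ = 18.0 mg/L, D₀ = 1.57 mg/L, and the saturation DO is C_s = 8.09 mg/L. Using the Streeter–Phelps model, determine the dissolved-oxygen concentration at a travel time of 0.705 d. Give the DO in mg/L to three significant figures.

DO ≈ 6.40 mg/L

k_d L₀/(k_r−k_d) = 0.114×18.0/(1.09−0.114) = 2.052/0.9760 = 2.102 mg/L.
e^(−k_d t) = e^(−0.114×0.7050) = 0.9228; e^(−k_r t) = e^(−1.09×0.7050) = 0.4637.
D = 2.102 × (0.9228 − 0.4637) + 1.57 × 0.4637 = 0.9651 + 0.7281 = 1.693 mg/L.
DO = C_s − D = 8.09 − 1.693 = 6.397 mg/L.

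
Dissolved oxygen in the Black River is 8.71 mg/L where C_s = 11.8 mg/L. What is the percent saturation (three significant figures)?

73.8 % saturation

% saturation = C/C_s × 100 = 8.71/11.8 × 100 = 73.8 %.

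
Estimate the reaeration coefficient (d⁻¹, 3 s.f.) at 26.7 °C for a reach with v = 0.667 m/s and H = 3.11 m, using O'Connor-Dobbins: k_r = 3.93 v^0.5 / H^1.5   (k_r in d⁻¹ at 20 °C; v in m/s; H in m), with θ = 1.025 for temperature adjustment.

k_r(20) = 3.93 × 0.667^0.5 / 3.11^1.5 = 3.93 × 0.8167 / 5.485 = 0.5852 d⁻¹.
k_r(26.7) = 0.5852 × 1.025^(26.7−20) = 0.5852 × 1.180 = 0.6905 d⁻¹.

k_r ≈ 0.691 d⁻¹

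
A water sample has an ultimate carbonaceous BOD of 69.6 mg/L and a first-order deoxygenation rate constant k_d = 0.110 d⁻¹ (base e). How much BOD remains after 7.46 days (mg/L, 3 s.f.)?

L_t = L₀ e^(−k_d t) = 69.6 × e^(−0.110×7.46) = 69.6 × 0.4402 = 30.64 mg/L.

L ≈ 30.6 mg/L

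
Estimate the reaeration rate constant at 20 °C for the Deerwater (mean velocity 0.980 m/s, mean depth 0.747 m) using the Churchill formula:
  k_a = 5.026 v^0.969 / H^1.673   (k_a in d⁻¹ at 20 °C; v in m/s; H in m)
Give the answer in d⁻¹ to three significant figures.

k_a ≈ 8.03 d⁻¹

k_a = 5.026 × 0.980^0.969 / 0.747^1.673 = 5.026 × 0.9806 / 0.6139 = 8.029 d⁻¹.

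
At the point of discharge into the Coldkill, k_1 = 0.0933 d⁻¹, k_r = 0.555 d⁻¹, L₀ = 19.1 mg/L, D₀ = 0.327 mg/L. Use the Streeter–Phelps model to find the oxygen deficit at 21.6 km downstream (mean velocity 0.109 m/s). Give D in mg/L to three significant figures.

D ≈ 2.13 mg/L

Travel time t = x/v = 21.6 km / (0.109 m/s) = 21600 m / 0.109 m/s = 198200 s = 2.294 d.
k_1 L₀/(k_r−k_1) = 0.0933×19.1/(0.555−0.0933) = 1.782/0.4617 = 3.860 mg/L.
e^(−k_1 t) = e^(−0.0933×2.294) = 0.8074; e^(−k_r t) = e^(−0.555×2.294) = 0.2800.
D = 3.860 × (0.8074 − 0.2800) + 0.327 × 0.2800 = 2.035 + 0.09156 = 2.127 mg/L.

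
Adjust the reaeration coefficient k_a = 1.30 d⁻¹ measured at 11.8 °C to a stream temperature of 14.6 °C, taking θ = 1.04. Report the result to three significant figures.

k_a ≈ 1.45 d⁻¹

k_a(T₂) = k_a(T₁) · θ^(T₂−T₁) = 1.30 × 1.04^(14.6−11.8)
= 1.30 × 1.04^2.80 = 1.30 × 1.116 = 1.451 d⁻¹.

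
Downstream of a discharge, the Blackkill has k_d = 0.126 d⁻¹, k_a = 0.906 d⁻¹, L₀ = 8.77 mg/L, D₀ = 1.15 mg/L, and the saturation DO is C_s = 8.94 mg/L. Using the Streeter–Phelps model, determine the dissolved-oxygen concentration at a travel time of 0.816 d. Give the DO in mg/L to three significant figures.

DO ≈ 7.79 mg/L

k_d L₀/(k_a−k_d) = 0.126×8.77/(0.906−0.126) = 1.105/0.7800 = 1.417 mg/L.
e^(−k_d t) = e^(−0.126×0.8160) = 0.9023; e^(−k_a t) = e^(−0.906×0.8160) = 0.4774.
D = 1.417 × (0.9023 − 0.4774) + 1.15 × 0.4774 = 0.6019 + 0.5491 = 1.151 mg/L.
DO = C_s − D = 8.94 − 1.151 = 7.789 mg/L.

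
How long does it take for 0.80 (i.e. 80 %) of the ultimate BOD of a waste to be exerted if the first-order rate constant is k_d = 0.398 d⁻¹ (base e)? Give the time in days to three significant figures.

t ≈ 4.04 d

y/L₀ = 1 − e^(−k_d t) = 0.80 ⇒ e^(−k_d t) = 0.200
t = −ln(0.200) / 0.398 = 1.609 / 0.398 = 4.044 d.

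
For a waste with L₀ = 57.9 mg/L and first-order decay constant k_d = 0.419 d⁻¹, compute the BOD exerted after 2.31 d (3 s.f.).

y_t = L₀(1 − e^(−k_d t)) = 57.9 × (1 − e^(−0.419×2.31))
= 57.9 × (1 − 0.3799) = 57.9 × 0.6201 = 35.90 mg/L.

y ≈ 35.9 mg/L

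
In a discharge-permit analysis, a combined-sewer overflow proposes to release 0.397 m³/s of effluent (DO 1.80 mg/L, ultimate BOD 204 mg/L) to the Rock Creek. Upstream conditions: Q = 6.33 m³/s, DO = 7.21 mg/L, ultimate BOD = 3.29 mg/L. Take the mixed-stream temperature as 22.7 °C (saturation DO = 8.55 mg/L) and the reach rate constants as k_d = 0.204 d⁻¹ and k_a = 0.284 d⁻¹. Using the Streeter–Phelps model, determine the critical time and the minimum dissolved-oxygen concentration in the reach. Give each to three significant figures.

t_c ≈ 3.59 d; minimum DO ≈ 3.32 mg/L

Mixed DO = (6.33×7.21 + 0.397×1.80)/(6.33+0.397) = 46.35/6.727 = 6.891 mg/L.
Mixed L₀ = (6.33×3.29 + 0.397×204)/(6.727) = 101.8/6.727 = 15.14 mg/L.
Initial deficit D₀ = C_s − DO₀ = 8.55 − 6.891 = 1.659 mg/L.
t_c = (1/0.08000) ln[(0.284/0.204)(1 − 1.659×0.08000/(0.204×15.14))] = 12.50 × ln(1.332) = 3.586 d.
D_c = (0.204/0.284) × 15.14 × e^(−0.204×3.586) = 0.7183 × 15.14 × 0.4811 = 5.231 mg/L.
Minimum DO = 8.55 − 5.231 = 3.319 mg/L.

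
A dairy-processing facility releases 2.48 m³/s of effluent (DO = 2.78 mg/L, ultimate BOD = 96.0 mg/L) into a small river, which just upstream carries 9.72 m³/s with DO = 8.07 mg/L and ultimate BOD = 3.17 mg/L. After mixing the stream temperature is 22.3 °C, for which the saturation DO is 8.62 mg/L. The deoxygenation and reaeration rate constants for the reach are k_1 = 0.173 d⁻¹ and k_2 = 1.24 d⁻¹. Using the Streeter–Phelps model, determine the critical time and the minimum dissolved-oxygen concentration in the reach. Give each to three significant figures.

t_c ≈ 1.28 d; minimum DO ≈ 6.15 mg/L

Mixed DO = (9.72×8.07 + 2.48×2.78)/(9.72+2.48) = 85.33/12.20 = 6.995 mg/L.
Mixed L₀ = (9.72×3.17 + 2.48×96.0)/(12.20) = 268.9/12.20 = 22.04 mg/L.
Initial deficit D₀ = C_s − DO₀ = 8.62 − 6.995 = 1.625 mg/L.
t_c = (1/1.067) ln[(1.24/0.173)(1 − 1.625×1.067/(0.173×22.04))] = 0.9372 × ln(3.908) = 1.277 d.
D_c = (0.173/1.24) × 22.04 × e^(−0.173×1.277) = 0.1395 × 22.04 × 0.8017 = 2.465 mg/L.
Minimum DO = 8.62 − 2.465 = 6.155 mg/L.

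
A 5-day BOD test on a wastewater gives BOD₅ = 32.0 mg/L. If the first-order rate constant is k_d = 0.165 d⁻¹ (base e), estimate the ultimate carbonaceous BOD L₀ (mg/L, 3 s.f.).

L₀ ≈ 57.0 mg/L

BOD₅ = L₀(1 − e^(−5k_d)) ⇒ L₀ = BOD₅ / (1 − e^(−5×0.165))
= 32.0 / (1 − 0.4382) = 32.0 / 0.5618 = 56.96 mg/L.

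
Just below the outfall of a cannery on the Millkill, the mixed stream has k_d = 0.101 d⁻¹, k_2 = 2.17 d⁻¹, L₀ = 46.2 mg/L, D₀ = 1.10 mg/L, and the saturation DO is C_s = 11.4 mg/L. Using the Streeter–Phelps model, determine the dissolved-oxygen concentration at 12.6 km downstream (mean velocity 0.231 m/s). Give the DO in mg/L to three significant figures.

DO ≈ 9.58 mg/L

Travel time t = x/v = 12.6 km / (0.231 m/s) = 12600 m / 0.231 m/s = 54550 s = 0.6313 d.
k_d L₀/(k_2−k_d) = 0.101×46.2/(2.17−0.101) = 4.666/2.069 = 2.255 mg/L.
e^(−k_d t) = e^(−0.101×0.6313) = 0.9382; e^(−k_2 t) = e^(−2.17×0.6313) = 0.2541.
D = 2.255 × (0.9382 − 0.2541) + 1.10 × 0.2541 = 1.543 + 0.2795 = 1.822 mg/L.
DO = C_s − D = 11.4 − 1.822 = 9.578 mg/L.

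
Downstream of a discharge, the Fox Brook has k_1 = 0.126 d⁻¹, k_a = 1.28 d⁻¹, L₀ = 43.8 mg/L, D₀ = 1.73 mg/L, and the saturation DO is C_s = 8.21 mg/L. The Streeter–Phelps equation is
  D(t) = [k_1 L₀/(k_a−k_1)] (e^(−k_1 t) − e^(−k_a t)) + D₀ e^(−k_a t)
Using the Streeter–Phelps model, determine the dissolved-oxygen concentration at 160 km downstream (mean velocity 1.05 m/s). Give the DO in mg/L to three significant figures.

Travel time t = x/v = 160 km / (1.05 m/s) = 160000 m / 1.05 m/s = 152400 s = 1.764 d.
k_1 L₀/(k_a−k_1) = 0.126×43.8/(1.28−0.126) = 5.519/1.154 = 4.782 mg/L.
e^(−k_1 t) = e^(−0.126×1.764) = 0.8007; e^(−k_a t) = e^(−1.28×1.764) = 0.1046.
D = 4.782 × (0.8007 − 0.1046) + 1.73 × 0.1046 = 3.329 + 0.1810 = 3.510 mg/L.
DO = C_s − D = 8.21 − 3.510 = 4.700 mg/L.

DO ≈ 4.70 mg/L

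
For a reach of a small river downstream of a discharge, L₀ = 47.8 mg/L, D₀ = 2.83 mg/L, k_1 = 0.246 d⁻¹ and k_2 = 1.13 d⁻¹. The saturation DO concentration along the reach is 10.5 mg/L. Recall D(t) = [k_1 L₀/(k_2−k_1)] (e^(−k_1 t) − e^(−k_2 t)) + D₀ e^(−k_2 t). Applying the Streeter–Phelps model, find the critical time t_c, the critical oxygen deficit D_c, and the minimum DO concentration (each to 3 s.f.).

t_c ≈ 1.45 d; D_c ≈ 7.28 mg/L; min DO ≈ 3.22 mg/L

With k_2/k_1 = 4.593 and 1 − D₀(k_2−k_1)/(k_1 L₀) = 0.7872,
t_c = ln(4.593 × 0.7872) / (1.13 − 0.246) = ln(3.616) / 0.8840 = 1.285/0.8840 = 1.454 d.
D_c = (k_1/k_2) L₀ e^(−k_1 t_c) = (0.246/1.13) × 47.8 × e^(−0.246×1.454) = 0.2177 × 47.8 × 0.6993 = 7.277 mg/L.
Minimum DO = C_s − D_c = 10.5 − 7.277 = 3.223 mg/L.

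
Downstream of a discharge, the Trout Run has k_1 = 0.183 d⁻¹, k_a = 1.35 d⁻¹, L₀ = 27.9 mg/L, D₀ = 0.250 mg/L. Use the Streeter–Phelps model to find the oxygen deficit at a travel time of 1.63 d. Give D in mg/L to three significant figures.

D ≈ 2.79 mg/L

k_1 L₀/(k_a−k_1) = 0.183×27.9/(1.35−0.183) = 5.106/1.167 = 4.375 mg/L.
e^(−k_1 t) = e^(−0.183×1.630) = 0.7421; e^(−k_a t) = e^(−1.35×1.630) = 0.1107.
D = 4.375 × (0.7421 − 0.1107) + 0.250 × 0.1107 = 2.762 + 0.02769 = 2.790 mg/L.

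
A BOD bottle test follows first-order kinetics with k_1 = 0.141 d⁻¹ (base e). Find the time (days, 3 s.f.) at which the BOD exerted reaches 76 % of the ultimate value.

y/L₀ = 1 − e^(−k_1 t) = 0.76 ⇒ e^(−k_1 t) = 0.240
t = −ln(0.240) / 0.141 = 1.427 / 0.141 = 10.12 d.

t ≈ 10.1 d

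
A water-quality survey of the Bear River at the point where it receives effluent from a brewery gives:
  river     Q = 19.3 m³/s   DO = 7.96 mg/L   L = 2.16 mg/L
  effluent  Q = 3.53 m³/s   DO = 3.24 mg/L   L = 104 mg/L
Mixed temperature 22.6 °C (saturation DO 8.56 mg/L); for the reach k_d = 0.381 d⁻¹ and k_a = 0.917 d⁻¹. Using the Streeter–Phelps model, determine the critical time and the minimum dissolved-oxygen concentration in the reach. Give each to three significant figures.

Mixed DO = (19.3×7.96 + 3.53×3.24)/(19.3+3.53) = 165.1/22.83 = 7.230 mg/L.
Mixed L₀ = (19.3×2.16 + 3.53×104)/(22.83) = 408.8/22.83 = 17.91 mg/L.
Initial deficit D₀ = C_s − DO₀ = 8.56 − 7.230 = 1.330 mg/L.
t_c = (1/0.5360) ln[(0.917/0.381)(1 − 1.330×0.5360/(0.381×17.91))] = 1.866 × ln(2.155) = 1.433 d.
D_c = (0.381/0.917) × 17.91 × e^(−0.381×1.433) = 0.4155 × 17.91 × 0.5793 = 4.310 mg/L.
Minimum DO = 8.56 − 4.310 = 4.250 mg/L.

t_c ≈ 1.43 d; minimum DO ≈ 4.25 mg/L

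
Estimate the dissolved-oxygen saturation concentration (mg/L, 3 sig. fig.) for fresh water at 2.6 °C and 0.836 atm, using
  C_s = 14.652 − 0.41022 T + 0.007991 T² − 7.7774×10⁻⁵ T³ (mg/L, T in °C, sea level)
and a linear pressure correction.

C_s ≈ 11.4 mg/L

At sea level: C_s = 14.652 − 0.41022×2.6 + 0.007991×2.6² − 7.7774×10⁻⁵×2.6³ = 13.64 mg/L.
Pressure correction: C_s' = 13.64 × 0.836 = 11.40 mg/L.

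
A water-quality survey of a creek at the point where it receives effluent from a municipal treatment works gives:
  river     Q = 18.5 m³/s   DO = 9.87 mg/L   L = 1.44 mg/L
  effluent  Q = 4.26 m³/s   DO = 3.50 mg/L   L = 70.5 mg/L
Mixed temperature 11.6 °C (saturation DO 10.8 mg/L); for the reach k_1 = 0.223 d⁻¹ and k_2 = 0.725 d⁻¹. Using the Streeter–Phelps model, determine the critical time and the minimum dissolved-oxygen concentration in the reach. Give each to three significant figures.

t_c ≈ 1.54 d; minimum DO ≈ 7.67 mg/L

Mixed DO = (18.5×9.87 + 4.26×3.50)/(18.5+4.26) = 197.5/22.76 = 8.678 mg/L.
Mixed L₀ = (18.5×1.44 + 4.26×70.5)/(22.76) = 327.0/22.76 = 14.37 mg/L.
Initial deficit D₀ = C_s − DO₀ = 10.8 − 8.678 = 2.122 mg/L.
t_c = (1/0.5020) ln[(0.725/0.223)(1 − 2.122×0.5020/(0.223×14.37))] = 1.992 × ln(2.170) = 1.543 d.
D_c = (0.223/0.725) × 14.37 × e^(−0.223×1.543) = 0.3076 × 14.37 × 0.7088 = 3.132 mg/L.
Minimum DO = 10.8 − 3.132 = 7.668 mg/L.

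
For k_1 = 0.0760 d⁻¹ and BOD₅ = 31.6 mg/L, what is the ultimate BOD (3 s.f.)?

BOD₅ = L₀(1 − e^(−5k_1)) ⇒ L₀ = BOD₅ / (1 − e^(−5×0.0760))
= 31.6 / (1 − 0.6839) = 31.6 / 0.3161 = 99.96 mg/L.

L₀ ≈ 100 mg/L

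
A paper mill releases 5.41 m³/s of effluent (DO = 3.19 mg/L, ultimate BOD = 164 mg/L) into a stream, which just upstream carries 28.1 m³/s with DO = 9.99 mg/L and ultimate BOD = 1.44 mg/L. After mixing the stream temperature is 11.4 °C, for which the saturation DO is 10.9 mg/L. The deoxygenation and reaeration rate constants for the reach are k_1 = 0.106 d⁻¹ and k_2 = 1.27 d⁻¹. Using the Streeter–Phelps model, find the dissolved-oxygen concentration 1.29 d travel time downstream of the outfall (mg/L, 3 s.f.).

Mixed DO = (28.1×9.99 + 5.41×3.19)/(28.1+5.41) = 298.0/33.51 = 8.892 mg/L.
Mixed L₀ = (28.1×1.44 + 5.41×164)/(33.51) = 927.7/33.51 = 27.68 mg/L.
Initial deficit D₀ = C_s − DO₀ = 10.9 − 8.892 = 2.008 mg/L.
D(1.29) = [0.106×27.68/(1.27−0.106)](e^(−0.106×1.29) − e^(−1.27×1.29)) + 2.008 e^(−1.27×1.29)
= 2.521 × (0.8722 − 0.1943) + 2.008 × 0.1943 = 2.099 mg/L.
DO = 10.9 − 2.099 = 8.801 mg/L.

DO ≈ 8.80 mg/L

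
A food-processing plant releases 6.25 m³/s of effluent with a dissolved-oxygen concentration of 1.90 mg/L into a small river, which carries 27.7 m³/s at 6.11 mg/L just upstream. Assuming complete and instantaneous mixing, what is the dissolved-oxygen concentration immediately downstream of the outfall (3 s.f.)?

Flow-weighted mixing: C = (Q_r C_r + Q_w C_w)/(Q_r + Q_w)
= (27.7×6.11 + 6.25×1.90)/(27.7 + 6.25) = 181.1/33.95 = 5.335 mg/L.

5.33 mg/L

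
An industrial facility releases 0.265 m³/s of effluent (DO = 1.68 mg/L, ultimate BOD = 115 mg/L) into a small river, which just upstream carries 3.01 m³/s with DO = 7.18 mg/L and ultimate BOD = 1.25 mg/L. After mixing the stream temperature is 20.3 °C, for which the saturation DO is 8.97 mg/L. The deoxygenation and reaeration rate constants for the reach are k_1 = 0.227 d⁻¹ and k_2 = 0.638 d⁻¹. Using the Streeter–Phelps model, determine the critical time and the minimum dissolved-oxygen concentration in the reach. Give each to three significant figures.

t_c ≈ 1.32 d; minimum DO ≈ 6.22 mg/L

Mixed DO = (3.01×7.18 + 0.265×1.68)/(3.01+0.265) = 22.06/3.275 = 6.735 mg/L.
Mixed L₀ = (3.01×1.25 + 0.265×115)/(3.275) = 34.24/3.275 = 10.45 mg/L.
Initial deficit D₀ = C_s − DO₀ = 8.97 − 6.735 = 2.235 mg/L.
t_c = (1/0.4110) ln[(0.638/0.227)(1 − 2.235×0.4110/(0.227×10.45))] = 2.433 × ln(1.723) = 1.323 d.
D_c = (0.227/0.638) × 10.45 × e^(−0.227×1.323) = 0.3558 × 10.45 × 0.7405 = 2.755 mg/L.
Minimum DO = 8.97 − 2.755 = 6.215 mg/L.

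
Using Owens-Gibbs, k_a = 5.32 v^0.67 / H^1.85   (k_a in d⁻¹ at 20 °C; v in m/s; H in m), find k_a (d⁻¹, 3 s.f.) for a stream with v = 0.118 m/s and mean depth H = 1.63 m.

k_a ≈ 0.515 d⁻¹

k_a = 5.32 × 0.118^0.67 / 1.63^1.85 = 5.32 × 0.2389 / 2.469 = 0.5147 d⁻¹.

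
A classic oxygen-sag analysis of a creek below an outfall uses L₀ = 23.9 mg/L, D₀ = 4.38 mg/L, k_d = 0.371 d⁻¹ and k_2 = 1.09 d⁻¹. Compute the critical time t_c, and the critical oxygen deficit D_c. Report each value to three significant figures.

t_c ≈ 0.889 d; D_c ≈ 5.85 mg/L

With k_2/k_d = 2.938 and 1 − D₀(k_2−k_d)/(k_d L₀) = 0.6448,
t_c = ln(2.938 × 0.6448) / (1.09 − 0.371) = ln(1.895) / 0.7190 = 0.6390/0.7190 = 0.8887 d.
L(t_c) = L₀ e^(−k_d t_c) = 23.9 × 0.7191 = 17.19 mg/L, and at the critical point k_2 D_c = k_d L, so D_c = (0.371/1.09) × 17.19 = 5.850 mg/L.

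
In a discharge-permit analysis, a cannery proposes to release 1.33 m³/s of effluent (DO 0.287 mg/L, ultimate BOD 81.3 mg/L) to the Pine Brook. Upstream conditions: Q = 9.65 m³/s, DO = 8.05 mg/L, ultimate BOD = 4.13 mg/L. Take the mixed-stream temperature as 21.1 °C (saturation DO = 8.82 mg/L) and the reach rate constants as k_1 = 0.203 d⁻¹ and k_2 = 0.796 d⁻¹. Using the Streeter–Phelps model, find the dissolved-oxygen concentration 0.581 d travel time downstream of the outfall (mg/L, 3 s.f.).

Mixed DO = (9.65×8.05 + 1.33×0.287)/(9.65+1.33) = 78.06/10.98 = 7.110 mg/L.
Mixed L₀ = (9.65×4.13 + 1.33×81.3)/(10.98) = 148.0/10.98 = 13.48 mg/L.
Initial deficit D₀ = C_s − DO₀ = 8.82 − 7.110 = 1.710 mg/L.
D(0.581) = [0.203×13.48/(0.796−0.203)](e^(−0.203×0.581) − e^(−0.796×0.581)) + 1.710 e^(−0.796×0.581)
= 4.614 × (0.8887 − 0.6297) + 1.710 × 0.6297 = 2.272 mg/L.
DO = 8.82 − 2.272 = 6.548 mg/L.

DO ≈ 6.55 mg/L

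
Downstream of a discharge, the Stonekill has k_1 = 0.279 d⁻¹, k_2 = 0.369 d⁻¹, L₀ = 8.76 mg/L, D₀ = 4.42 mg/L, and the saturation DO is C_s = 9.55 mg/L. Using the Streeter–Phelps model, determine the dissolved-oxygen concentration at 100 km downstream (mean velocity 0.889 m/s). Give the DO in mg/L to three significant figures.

Travel time t = x/v = 100 km / (0.889 m/s) = 100000 m / 0.889 m/s = 112500 s = 1.302 d.
k_1 L₀/(k_2−k_1) = 0.279×8.76/(0.369−0.279) = 2.444/0.09000 = 27.16 mg/L.
e^(−k_1 t) = e^(−0.279×1.302) = 0.6954; e^(−k_2 t) = e^(−0.369×1.302) = 0.6185.
D = 27.16 × (0.6954 − 0.6185) + 4.42 × 0.6185 = 2.088 + 2.734 = 4.822 mg/L.
DO = C_s − D = 9.55 − 4.822 = 4.728 mg/L.

DO ≈ 4.73 mg/L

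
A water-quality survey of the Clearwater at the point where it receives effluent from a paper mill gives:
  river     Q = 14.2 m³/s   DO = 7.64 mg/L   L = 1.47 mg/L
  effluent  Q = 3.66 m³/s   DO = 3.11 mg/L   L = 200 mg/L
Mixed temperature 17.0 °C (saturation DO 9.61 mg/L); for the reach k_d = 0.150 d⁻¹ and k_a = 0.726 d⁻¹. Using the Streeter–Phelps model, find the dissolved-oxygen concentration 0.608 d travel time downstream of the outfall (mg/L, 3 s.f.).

Mixed DO = (14.2×7.64 + 3.66×3.11)/(14.2+3.66) = 119.9/17.86 = 6.712 mg/L.
Mixed L₀ = (14.2×1.47 + 3.66×200)/(17.86) = 752.9/17.86 = 42.15 mg/L.
Initial deficit D₀ = C_s − DO₀ = 9.61 − 6.712 = 2.898 mg/L.
D(0.608) = [0.150×42.15/(0.726−0.150)](e^(−0.150×0.608) − e^(−0.726×0.608)) + 2.898 e^(−0.726×0.608)
= 10.98 × (0.9128 − 0.6431) + 2.898 × 0.6431 = 4.825 mg/L.
DO = 9.61 − 4.825 = 4.785 mg/L.

DO ≈ 4.79 mg/L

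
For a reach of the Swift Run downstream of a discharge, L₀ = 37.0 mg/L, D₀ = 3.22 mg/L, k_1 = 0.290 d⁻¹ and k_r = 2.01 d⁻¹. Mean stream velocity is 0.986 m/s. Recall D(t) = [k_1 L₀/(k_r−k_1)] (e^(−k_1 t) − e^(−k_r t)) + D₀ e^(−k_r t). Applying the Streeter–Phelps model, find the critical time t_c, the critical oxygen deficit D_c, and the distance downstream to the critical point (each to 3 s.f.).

At the critical point dD/dt = 0, so k_1 L₀ e^(−k_1 t) = k_r D. Substituting D(t) from the Streeter–Phelps equation and solving for t gives
t_c = ln[(k_r/k_1)(1 − D₀(k_r−k_1)/(k_1 L₀))] / (k_r−k_1).
Here k_r−k_1 = 1.720 d⁻¹ and 1 − D₀(k_r−k_1)/(k_1 L₀) = 1 − 3.22×1.720/(0.290×37.0) = 0.4838, so
t_c = ln(6.931 × 0.4838) / 1.720 = 1.210 / 1.720 = 0.7035 d.
D_c = (k_1/k_r) L₀ e^(−k_1 t_c) = (0.290/2.01) × 37.0 × e^(−0.290×0.7035) = 0.1443 × 37.0 × 0.8155 = 4.353 mg/L.
x_c = v t_c = 0.986 m/s × 0.7035 d × 86400 s/d = 59930 m ≈ 59.9 km.

t_c ≈ 0.703 d; D_c ≈ 4.35 mg/L; x_c ≈ 59.9 km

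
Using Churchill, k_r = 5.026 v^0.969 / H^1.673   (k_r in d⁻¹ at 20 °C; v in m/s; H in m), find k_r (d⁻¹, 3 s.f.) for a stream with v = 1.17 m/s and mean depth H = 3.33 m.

k_r = 5.026 × 1.17^0.969 / 3.33^1.673 = 5.026 × 1.164 / 7.483 = 0.7821 d⁻¹.

k_r ≈ 0.782 d⁻¹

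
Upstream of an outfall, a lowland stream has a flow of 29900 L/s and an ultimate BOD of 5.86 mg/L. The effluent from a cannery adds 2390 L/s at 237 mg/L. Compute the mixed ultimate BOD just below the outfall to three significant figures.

Flow-weighted mixing: C = (Q_r C_r + Q_w C_w)/(Q_r + Q_w)
= (29900×5.86 + 2390×237)/(29900 + 2390) = 741600/32290 = 22.97 mg/L.

23.0 mg/L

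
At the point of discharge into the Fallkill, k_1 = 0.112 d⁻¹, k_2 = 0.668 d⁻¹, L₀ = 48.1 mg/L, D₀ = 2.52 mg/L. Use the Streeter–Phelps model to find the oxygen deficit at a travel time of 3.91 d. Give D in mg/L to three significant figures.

k_1 L₀/(k_2−k_1) = 0.112×48.1/(0.668−0.112) = 5.387/0.5560 = 9.689 mg/L.
e^(−k_1 t) = e^(−0.112×3.910) = 0.6454; e^(−k_2 t) = e^(−0.668×3.910) = 0.07340.
D = 9.689 × (0.6454 − 0.07340) + 2.52 × 0.07340 = 5.542 + 0.1850 = 5.727 mg/L.

D ≈ 5.73 mg/L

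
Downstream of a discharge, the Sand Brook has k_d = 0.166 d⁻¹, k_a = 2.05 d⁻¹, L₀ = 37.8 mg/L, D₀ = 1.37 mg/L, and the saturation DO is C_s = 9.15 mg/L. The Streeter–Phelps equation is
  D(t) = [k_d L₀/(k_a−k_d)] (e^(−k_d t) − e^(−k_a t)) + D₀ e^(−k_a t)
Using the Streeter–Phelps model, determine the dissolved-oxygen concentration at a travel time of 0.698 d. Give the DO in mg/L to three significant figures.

DO ≈ 6.65 mg/L

k_d L₀/(k_a−k_d) = 0.166×37.8/(2.05−0.166) = 6.275/1.884 = 3.331 mg/L.
e^(−k_d t) = e^(−0.166×0.6980) = 0.8906; e^(−k_a t) = e^(−2.05×0.6980) = 0.2391.
D = 3.331 × (0.8906 − 0.2391) + 1.37 × 0.2391 = 2.170 + 0.3276 = 2.497 mg/L.
DO = C_s − D = 9.15 − 2.497 = 6.653 mg/L.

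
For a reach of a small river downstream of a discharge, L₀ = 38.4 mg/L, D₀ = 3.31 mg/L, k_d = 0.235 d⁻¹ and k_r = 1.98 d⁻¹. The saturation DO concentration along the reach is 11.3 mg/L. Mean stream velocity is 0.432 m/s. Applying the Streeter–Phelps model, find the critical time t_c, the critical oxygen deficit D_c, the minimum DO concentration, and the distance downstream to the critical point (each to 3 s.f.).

t_c = [1/(k_r−k_d)] ln[(k_r/k_d)(1 − D₀(k_r−k_d)/(k_d L₀))]
= [1/(1.98−0.235)] ln[(1.98/0.235)(1 − 3.31×1.745/(0.235×38.4))]
= (1/1.745) ln[8.426 × 0.3599] = 0.5731 × ln(3.033) = 0.5731 × 1.109 = 0.6358 d.
D_c = (k_d/k_r) L₀ e^(−k_d t_c) = (0.235/1.98) × 38.4 × e^(−0.235×0.6358) = 0.1187 × 38.4 × 0.8612 = 3.925 mg/L.
Minimum DO = C_s − D_c = 11.3 − 3.925 = 7.375 mg/L.
x_c = v t_c = 0.432 m/s × 0.6358 d × 86400 s/d = 23730 m ≈ 23.7 km.

t_c ≈ 0.636 d; D_c ≈ 3.93 mg/L; min DO ≈ 7.37 mg/L; x_c ≈ 23.7 km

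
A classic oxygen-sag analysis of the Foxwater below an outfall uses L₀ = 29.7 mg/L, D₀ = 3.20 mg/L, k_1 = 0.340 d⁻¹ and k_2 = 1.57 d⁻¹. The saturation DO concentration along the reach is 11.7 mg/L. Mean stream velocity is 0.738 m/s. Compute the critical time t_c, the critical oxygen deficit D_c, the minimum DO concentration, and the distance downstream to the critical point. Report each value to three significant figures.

t_c = [1/(k_2−k_1)] ln[(k_2/k_1)(1 − D₀(k_2−k_1)/(k_1 L₀))]
= [1/(1.57−0.340)] ln[(1.57/0.340)(1 − 3.20×1.230/(0.340×29.7))]
= (1/1.230) ln[4.618 × 0.6102] = 0.8130 × ln(2.818) = 0.8130 × 1.036 = 0.8422 d.
D_c = (k_1/k_2) L₀ e^(−k_1 t_c) = (0.340/1.57) × 29.7 × e^(−0.340×0.8422) = 0.2166 × 29.7 × 0.7510 = 4.830 mg/L.
Minimum DO = C_s − D_c = 11.7 − 4.830 = 6.870 mg/L.
x_c = v t_c = 0.738 m/s × 0.8422 d × 86400 s/d = 53700 m ≈ 53.7 km.

t_c ≈ 0.842 d; D_c ≈ 4.83 mg/L; min DO ≈ 6.87 mg/L; x_c ≈ 53.7 km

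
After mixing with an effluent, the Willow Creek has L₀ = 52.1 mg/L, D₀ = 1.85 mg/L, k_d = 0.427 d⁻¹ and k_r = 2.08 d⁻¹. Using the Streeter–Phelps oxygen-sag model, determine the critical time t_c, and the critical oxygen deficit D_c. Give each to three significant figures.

t_c = [1/(k_r−k_d)] ln[(k_r/k_d)(1 − D₀(k_r−k_d)/(k_d L₀))]
= [1/(2.08−0.427)] ln[(2.08/0.427)(1 − 1.85×1.653/(0.427×52.1))]
= (1/1.653) ln[4.871 × 0.8625] = 0.6050 × ln(4.202) = 0.6050 × 1.435 = 0.8684 d.
D_c = (k_d/k_r) L₀ e^(−k_d t_c) = (0.427/2.08) × 52.1 × e^(−0.427×0.8684) = 0.2053 × 52.1 × 0.6902 = 7.382 mg/L.

t_c ≈ 0.868 d; D_c ≈ 7.38 mg/L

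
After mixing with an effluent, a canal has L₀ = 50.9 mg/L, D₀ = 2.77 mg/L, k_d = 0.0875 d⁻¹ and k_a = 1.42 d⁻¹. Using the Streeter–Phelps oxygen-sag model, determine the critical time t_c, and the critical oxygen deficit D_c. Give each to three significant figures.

With k_a/k_d = 16.23 and 1 − D₀(k_a−k_d)/(k_d L₀) = 0.1713,
t_c = ln(16.23 × 0.1713) / (1.42 − 0.0875) = ln(2.779) / 1.333 = 1.022/1.333 = 0.7671 d.
L(t_c) = L₀ e^(−k_d t_c) = 50.9 × 0.9351 = 47.60 mg/L, and at the critical point k_a D_c = k_d L, so D_c = (0.0875/1.42) × 47.60 = 2.933 mg/L.

t_c ≈ 0.767 d; D_c ≈ 2.93 mg/L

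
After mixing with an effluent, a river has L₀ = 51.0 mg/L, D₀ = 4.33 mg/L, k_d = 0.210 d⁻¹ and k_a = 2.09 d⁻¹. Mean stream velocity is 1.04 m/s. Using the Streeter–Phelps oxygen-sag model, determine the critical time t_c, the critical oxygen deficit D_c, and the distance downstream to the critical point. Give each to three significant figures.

t_c ≈ 0.463 d; D_c ≈ 4.65 mg/L; x_c ≈ 41.6 km

With k_a/k_d = 9.952 and 1 − D₀(k_a−k_d)/(k_d L₀) = 0.2399,
t_c = ln(9.952 × 0.2399) / (2.09 − 0.210) = ln(2.388) / 1.880 = 0.8704/1.880 = 0.4630 d.
L(t_c) = L₀ e^(−k_d t_c) = 51.0 × 0.9074 = 46.28 mg/L, and at the critical point k_a D_c = k_d L, so D_c = (0.210/2.09) × 46.28 = 4.650 mg/L.
x_c = v t_c = 1.04 m/s × 0.4630 d × 86400 s/d = 41600 m ≈ 41.6 km.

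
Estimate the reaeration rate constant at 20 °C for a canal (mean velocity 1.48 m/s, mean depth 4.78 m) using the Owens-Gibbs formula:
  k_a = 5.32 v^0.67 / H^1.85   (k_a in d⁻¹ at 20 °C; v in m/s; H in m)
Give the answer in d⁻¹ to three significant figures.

k_a ≈ 0.383 d⁻¹

k_a = 5.32 × 1.48^0.67 / 4.78^1.85 = 5.32 × 1.300 / 18.07 = 0.3829 d⁻¹.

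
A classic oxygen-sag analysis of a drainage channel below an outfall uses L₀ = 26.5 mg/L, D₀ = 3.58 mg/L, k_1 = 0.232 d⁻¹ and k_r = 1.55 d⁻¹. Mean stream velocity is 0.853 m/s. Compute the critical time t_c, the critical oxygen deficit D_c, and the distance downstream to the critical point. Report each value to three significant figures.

t_c ≈ 0.334 d; D_c ≈ 3.67 mg/L; x_c ≈ 24.6 km

At the critical point dD/dt = 0, so k_1 L₀ e^(−k_1 t) = k_r D. Substituting D(t) from the Streeter–Phelps equation and solving for t gives
t_c = ln[(k_r/k_1)(1 − D₀(k_r−k_1)/(k_1 L₀))] / (k_r−k_1).
Here k_r−k_1 = 1.318 d⁻¹ and 1 − D₀(k_r−k_1)/(k_1 L₀) = 1 − 3.58×1.318/(0.232×26.5) = 0.2325, so
t_c = ln(6.681 × 0.2325) / 1.318 = 0.4405 / 1.318 = 0.3342 d.
D_c = (k_1/k_r) L₀ e^(−k_1 t_c) = (0.232/1.55) × 26.5 × e^(−0.232×0.3342) = 0.1497 × 26.5 × 0.9254 = 3.671 mg/L.
x_c = v t_c = 0.853 m/s × 0.3342 d × 86400 s/d = 24630 m ≈ 24.6 km.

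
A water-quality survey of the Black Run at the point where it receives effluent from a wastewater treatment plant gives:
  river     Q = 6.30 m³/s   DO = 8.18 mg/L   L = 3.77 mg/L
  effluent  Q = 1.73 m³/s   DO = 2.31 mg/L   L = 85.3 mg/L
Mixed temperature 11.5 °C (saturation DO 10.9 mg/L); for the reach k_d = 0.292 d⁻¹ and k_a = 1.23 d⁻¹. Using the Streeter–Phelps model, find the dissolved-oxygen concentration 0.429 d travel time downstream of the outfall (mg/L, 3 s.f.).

Mixed DO = (6.30×8.18 + 1.73×2.31)/(6.30+1.73) = 55.53/8.030 = 6.915 mg/L.
Mixed L₀ = (6.30×3.77 + 1.73×85.3)/(8.030) = 171.3/8.030 = 21.33 mg/L.
Initial deficit D₀ = C_s − DO₀ = 10.9 − 6.915 = 3.985 mg/L.
D(0.429) = [0.292×21.33/(1.23−0.292)](e^(−0.292×0.429) − e^(−1.23×0.429)) + 3.985 e^(−1.23×0.429)
= 6.642 × (0.8823 − 0.5900) + 3.985 × 0.5900 = 4.292 mg/L.
DO = 10.9 − 4.292 = 6.608 mg/L.

DO ≈ 6.61 mg/L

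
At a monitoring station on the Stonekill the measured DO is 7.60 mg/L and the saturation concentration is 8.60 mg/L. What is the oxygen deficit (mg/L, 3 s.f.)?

D ≈ 1.00 mg/L

D = C_s − C = 8.60 − 7.60 = 1.00 mg/L.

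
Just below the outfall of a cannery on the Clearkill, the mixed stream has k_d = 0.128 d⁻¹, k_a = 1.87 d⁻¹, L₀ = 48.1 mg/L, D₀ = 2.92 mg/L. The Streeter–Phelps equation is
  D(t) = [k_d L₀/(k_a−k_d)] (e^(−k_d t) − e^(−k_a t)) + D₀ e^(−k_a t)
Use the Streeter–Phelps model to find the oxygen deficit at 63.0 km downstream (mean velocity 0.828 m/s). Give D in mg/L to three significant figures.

D ≈ 3.04 mg/L

Travel time t = x/v = 63.0 km / (0.828 m/s) = 63000 m / 0.828 m/s = 76090 s = 0.8806 d.
k_d L₀/(k_a−k_d) = 0.128×48.1/(1.87−0.128) = 6.157/1.742 = 3.534 mg/L.
e^(−k_d t) = e^(−0.128×0.8806) = 0.8934; e^(−k_a t) = e^(−1.87×0.8806) = 0.1927.
D = 3.534 × (0.8934 − 0.1927) + 2.92 × 0.1927 = 2.477 + 0.5626 = 3.039 mg/L.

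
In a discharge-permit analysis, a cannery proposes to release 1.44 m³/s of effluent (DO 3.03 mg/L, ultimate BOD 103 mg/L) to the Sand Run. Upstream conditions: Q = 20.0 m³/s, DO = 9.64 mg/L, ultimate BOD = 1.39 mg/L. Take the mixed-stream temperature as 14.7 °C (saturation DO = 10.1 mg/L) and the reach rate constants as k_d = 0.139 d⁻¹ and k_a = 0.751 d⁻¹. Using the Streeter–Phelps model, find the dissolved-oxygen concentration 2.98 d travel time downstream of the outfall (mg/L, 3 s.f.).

Mixed DO = (20.0×9.64 + 1.44×3.03)/(20.0+1.44) = 197.2/21.44 = 9.196 mg/L.
Mixed L₀ = (20.0×1.39 + 1.44×103)/(21.44) = 176.1/21.44 = 8.215 mg/L.
Initial deficit D₀ = C_s − DO₀ = 10.1 − 9.196 = 0.9040 mg/L.
D(2.98) = [0.139×8.215/(0.751−0.139)](e^(−0.139×2.98) − e^(−0.751×2.98)) + 0.9040 e^(−0.751×2.98)
= 1.866 × (0.6609 − 0.1067) + 0.9040 × 0.1067 = 1.130 mg/L.
DO = 10.1 − 1.130 = 8.970 mg/L.

DO ≈ 8.97 mg/L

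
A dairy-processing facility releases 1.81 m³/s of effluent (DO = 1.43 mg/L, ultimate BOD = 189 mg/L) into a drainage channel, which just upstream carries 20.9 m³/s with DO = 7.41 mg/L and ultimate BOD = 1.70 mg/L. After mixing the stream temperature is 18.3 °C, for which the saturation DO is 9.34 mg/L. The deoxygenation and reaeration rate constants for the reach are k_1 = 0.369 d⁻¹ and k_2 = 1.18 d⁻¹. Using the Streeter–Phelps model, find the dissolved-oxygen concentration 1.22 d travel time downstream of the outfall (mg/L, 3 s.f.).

Mixed DO = (20.9×7.41 + 1.81×1.43)/(20.9+1.81) = 157.5/22.71 = 6.933 mg/L.
Mixed L₀ = (20.9×1.70 + 1.81×189)/(22.71) = 377.6/22.71 = 16.63 mg/L.
Initial deficit D₀ = C_s − DO₀ = 9.34 − 6.933 = 2.407 mg/L.
D(1.22) = [0.369×16.63/(1.18−0.369)](e^(−0.369×1.22) − e^(−1.18×1.22)) + 2.407 e^(−1.18×1.22)
= 7.566 × (0.6375 − 0.2370) + 2.407 × 0.2370 = 3.600 mg/L.
DO = 9.34 − 3.600 = 5.740 mg/L.

DO ≈ 5.74 mg/L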